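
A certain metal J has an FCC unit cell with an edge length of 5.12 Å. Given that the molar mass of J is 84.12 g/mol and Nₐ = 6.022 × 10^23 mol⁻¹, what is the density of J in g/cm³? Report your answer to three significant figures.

An FCC unit cell contains Z = 4 atoms.
Cell volume: a³ = (5.12 Å)³ = (5.120 × 10^-8 cm)³ = 1.342 × 10^-22 cm³.
ρ = Z·M/(N_A·a³) = 4 × 84.12 / (6.022 × 10²³ × 1.342 × 10^-22) = 4.163 g/cm³.

4.16 g/cm³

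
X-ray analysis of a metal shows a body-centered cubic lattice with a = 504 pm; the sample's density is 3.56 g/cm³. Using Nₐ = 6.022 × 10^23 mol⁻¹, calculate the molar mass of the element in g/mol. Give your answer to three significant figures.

A BCC cell has Z = 2 atoms; a = 5.040 × 10^-8 cm.
M = ρ·N_A·a³/Z = 3.56 × 6.022 × 10²³ × 1.280 × 10^-22 / 2 = 137 g/mol.

137 g/mol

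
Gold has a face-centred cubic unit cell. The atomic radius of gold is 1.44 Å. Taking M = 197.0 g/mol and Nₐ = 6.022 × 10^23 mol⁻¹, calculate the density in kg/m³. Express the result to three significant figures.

19400 kg/m³

In an FCC lattice, atoms touch along the face diagonal, so √2·a = 4r, giving a = 4.073 Å = 4.073 × 10^-8 cm.
With Z = 4, ρ = Z·M/(N_A·a³) = 4 × 197.0 / (6.022 × 10²³ × 6.757 × 10^-23) = 19.37 g/cm³ = 19400 kg/m³.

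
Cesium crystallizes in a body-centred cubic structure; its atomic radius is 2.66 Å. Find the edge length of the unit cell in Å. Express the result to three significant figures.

6.14 Å

In a BCC lattice, atoms touch along the body diagonal, so √3·a = 4r.
a = 4r/√3 = 4 × 2.66 / 1.7321 = 6.14 Å.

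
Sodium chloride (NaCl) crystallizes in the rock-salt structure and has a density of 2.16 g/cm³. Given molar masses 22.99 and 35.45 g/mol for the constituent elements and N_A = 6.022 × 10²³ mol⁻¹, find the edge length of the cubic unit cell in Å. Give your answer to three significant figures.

M(NaCl) = 58.44 g/mol; Z = 4 formula units per cell.
a³ = Z·M/(N_A·ρ) = 4 × 58.44 / (6.022 × 10²³ × 2.16) = 1.797 × 10^-22 cm³, so a = 5.643 × 10^-8 cm = 5.64 Å.

5.64 Å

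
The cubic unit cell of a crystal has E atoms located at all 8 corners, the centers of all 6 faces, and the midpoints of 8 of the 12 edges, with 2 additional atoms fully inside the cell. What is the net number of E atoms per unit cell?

Corner atoms are shared by 8 cells (1/8 each), face atoms by 2 (1/2 each), edge atoms by 4 (1/4 each), interior atoms are unshared.
Net atoms = 8 × 1/8 + 6 × 1/2 + 8 × 1/4 + 2 = 1 + 3 + 2 + 2 = 8.

8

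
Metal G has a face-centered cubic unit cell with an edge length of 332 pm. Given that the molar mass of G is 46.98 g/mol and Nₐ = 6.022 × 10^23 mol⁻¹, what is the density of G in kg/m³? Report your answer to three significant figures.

An FCC unit cell contains Z = 4 atoms.
Cell volume: a³ = (332 pm)³ = (3.320 × 10^-8 cm)³ = 3.659 × 10^-23 cm³.
ρ = Z·M/(N_A·a³) = 4 × 46.98 / (6.022 × 10²³ × 3.659 × 10^-23) = 8.527 g/cm³ = 8530 kg/m³.

8530 kg/m³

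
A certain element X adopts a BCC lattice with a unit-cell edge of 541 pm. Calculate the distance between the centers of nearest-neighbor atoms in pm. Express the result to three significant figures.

469 pm

In a BCC structure, atoms touch along the body diagonal, so √3·a = 4r; the nearest-neighbor distance equals 2r = 0.8660·a.
d = 0.8660 × 541 = 469 pm.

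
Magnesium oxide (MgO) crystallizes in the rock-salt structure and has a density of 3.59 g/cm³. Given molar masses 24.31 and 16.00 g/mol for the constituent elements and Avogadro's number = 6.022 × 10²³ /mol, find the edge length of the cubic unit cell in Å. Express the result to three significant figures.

M(MgO) = 40.31 g/mol; Z = 4 formula units per cell.
a³ = Z·M/(N_A·ρ) = 4 × 40.31 / (6.022 × 10²³ × 3.59) = 7.458 × 10^-23 cm³, so a = 4.209 × 10^-8 cm = 4.21 Å.

4.21 Å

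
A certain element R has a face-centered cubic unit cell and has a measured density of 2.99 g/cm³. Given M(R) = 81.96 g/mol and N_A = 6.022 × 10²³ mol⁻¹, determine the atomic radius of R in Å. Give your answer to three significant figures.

2.00 Å

For an FCC cell (Z = 4), a³ = Z·M/(N_A·ρ) = 4 × 81.96 / (6.022 × 10²³ × 2.990) = 1.821 × 10^-22 cm³, so a = 5.668 × 10^-8 cm = 5.668 Å.
Atoms touch along the face diagonal, so √2·a = 4r, so r = 0.3536 × a = 2.00 Å.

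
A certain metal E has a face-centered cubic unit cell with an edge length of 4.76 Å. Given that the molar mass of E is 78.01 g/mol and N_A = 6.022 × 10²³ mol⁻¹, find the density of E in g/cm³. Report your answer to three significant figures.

An FCC unit cell contains Z = 4 atoms.
Cell volume: a³ = (4.76 Å)³ = (4.760 × 10^-8 cm)³ = 1.079 × 10^-22 cm³.
ρ = Z·M/(N_A·a³) = 4 × 78.01 / (6.022 × 10²³ × 1.079 × 10^-22) = 4.805 g/cm³.

4.80 g/cm³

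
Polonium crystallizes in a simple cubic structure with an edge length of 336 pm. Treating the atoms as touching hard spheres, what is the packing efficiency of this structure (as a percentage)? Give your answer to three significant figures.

52.4%

In a simple cubic lattice atoms touch along the cell edge, so a = 2r, so r = 0.5000a = 168.0 pm.
Packing fraction = Z·(4/3)πr³ / a³ = 1 × (4/3)π × (168.0)³ / (336)³ = 0.5236 = 52.4%.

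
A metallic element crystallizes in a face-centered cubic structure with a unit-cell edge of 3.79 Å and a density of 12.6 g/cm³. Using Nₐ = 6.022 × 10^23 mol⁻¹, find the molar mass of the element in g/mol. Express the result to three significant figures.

An FCC cell has Z = 4 atoms; a = 3.790 × 10^-8 cm.
M = ρ·N_A·a³/Z = 12.6 × 6.022 × 10²³ × 5.444 × 10^-23 / 4 = 103 g/mol.

103 g/mol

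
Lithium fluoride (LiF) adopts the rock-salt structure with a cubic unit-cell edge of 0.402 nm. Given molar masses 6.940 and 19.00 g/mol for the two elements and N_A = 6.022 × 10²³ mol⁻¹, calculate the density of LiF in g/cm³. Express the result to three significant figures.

The rock-salt structure contains Z = 4 formula units per cell; M(LiF) = 6.940 + 19.00 = 25.94 g/mol.
a³ = (4.020 × 10^-8 cm)³ = 6.496 × 10^-23 cm³.
ρ = 4 × 25.94 / (6.022 × 10²³ × 6.496 × 10^-23) = 2.652 g/cm³.

2.65 g/cm³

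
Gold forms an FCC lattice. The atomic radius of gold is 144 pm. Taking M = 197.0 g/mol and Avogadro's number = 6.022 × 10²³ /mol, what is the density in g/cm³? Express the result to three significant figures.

19.4 g/cm³

In an FCC lattice, atoms touch along the face diagonal, so √2·a = 4r, giving a = 407.3 pm = 4.073 × 10^-8 cm.
With Z = 4, ρ = Z·M/(N_A·a³) = 4 × 197.0 / (6.022 × 10²³ × 6.757 × 10^-23) = 19.37 g/cm³.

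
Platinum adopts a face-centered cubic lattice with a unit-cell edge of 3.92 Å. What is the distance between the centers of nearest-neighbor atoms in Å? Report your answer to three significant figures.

In an FCC structure, atoms touch along the face diagonal, so √2·a = 4r; the nearest-neighbor distance equals 2r = 0.7071·a.
d = 0.7071 × 3.92 = 2.77 Å.

2.77 Å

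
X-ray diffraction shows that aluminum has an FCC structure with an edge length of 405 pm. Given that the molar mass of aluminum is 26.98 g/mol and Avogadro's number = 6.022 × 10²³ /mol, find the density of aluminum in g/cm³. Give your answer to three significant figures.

2.70 g/cm³

An FCC unit cell contains Z = 4 atoms.
Cell volume: a³ = (405 pm)³ = (4.050 × 10^-8 cm)³ = 6.643 × 10^-23 cm³.
ρ = Z·M/(N_A·a³) = 4 × 26.98 / (6.022 × 10²³ × 6.643 × 10^-23) = 2.698 g/cm³.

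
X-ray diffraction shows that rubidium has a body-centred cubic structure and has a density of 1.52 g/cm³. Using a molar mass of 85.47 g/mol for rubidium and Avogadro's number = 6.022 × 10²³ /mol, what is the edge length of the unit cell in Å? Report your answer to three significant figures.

With Z = 2 atoms per BCC cell, a³ = Z·M/(N_A·ρ) = 2 × 85.47 / (6.022 × 10²³ × 1.520 g/cm³) = 1.867 × 10^-22 cm³.
a = (1.867 × 10^-22)^(1/3) = 5.716 × 10^-8 cm = 5.72 Å.

5.72 Å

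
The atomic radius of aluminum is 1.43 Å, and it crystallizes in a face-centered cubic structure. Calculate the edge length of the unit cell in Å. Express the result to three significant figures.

4.04 Å

In an FCC lattice, atoms touch along the face diagonal, so √2·a = 4r.
a = 4r/√2 = 4 × 1.43 / 1.4142 = 4.04 Å.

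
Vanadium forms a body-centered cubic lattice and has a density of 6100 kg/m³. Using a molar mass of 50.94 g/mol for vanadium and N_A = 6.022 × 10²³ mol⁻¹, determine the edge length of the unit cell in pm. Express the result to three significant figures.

303 pm

With Z = 2 atoms per BCC cell, a³ = Z·M/(N_A·ρ) = 2 × 50.94 / (6.022 × 10²³ × 6.100 g/cm³) = 2.773 × 10^-23 cm³.
a = (2.773 × 10^-23)^(1/3) = 3.027 × 10^-8 cm = 303 pm.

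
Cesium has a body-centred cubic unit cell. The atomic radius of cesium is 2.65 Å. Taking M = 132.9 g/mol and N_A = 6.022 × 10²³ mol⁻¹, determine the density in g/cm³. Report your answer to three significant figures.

1.93 g/cm³

In a BCC lattice, atoms touch along the body diagonal, so √3·a = 4r, giving a = 6.120 Å = 6.120 × 10^-8 cm.
With Z = 2, ρ = Z·M/(N_A·a³) = 2 × 132.9 / (6.022 × 10²³ × 2.292 × 10^-22) = 1.926 g/cm³.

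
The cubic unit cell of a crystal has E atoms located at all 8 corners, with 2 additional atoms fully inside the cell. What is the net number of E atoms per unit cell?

Corner atoms are shared by 8 cells (1/8 each), interior atoms are unshared.
Net atoms = 8 × 1/8 + 2 = 1 + 2 = 3.

3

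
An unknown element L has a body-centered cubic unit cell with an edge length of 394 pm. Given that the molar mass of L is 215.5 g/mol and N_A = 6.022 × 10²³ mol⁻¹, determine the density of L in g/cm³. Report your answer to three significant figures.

A BCC unit cell contains Z = 2 atoms.
Cell volume: a³ = (394 pm)³ = (3.940 × 10^-8 cm)³ = 6.116 × 10^-23 cm³.
ρ = Z·M/(N_A·a³) = 2 × 215.5 / (6.022 × 10²³ × 6.116 × 10^-23) = 11.70 g/cm³.

11.7 g/cm³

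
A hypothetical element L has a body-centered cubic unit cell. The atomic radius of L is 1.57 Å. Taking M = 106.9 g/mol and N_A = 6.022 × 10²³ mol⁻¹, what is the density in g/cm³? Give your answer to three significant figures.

7.45 g/cm³

In a BCC lattice, atoms touch along the body diagonal, so √3·a = 4r, giving a = 3.626 Å = 3.626 × 10^-8 cm.
With Z = 2, ρ = Z·M/(N_A·a³) = 2 × 106.9 / (6.022 × 10²³ × 4.766 × 10^-23) = 7.449 g/cm³.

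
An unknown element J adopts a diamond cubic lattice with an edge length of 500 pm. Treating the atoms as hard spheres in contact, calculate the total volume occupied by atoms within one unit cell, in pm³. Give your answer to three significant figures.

4.25 × 10^7 pm³

In a diamond cubic lattice nearest neighbors lie along the body diagonal with √3·a = 8r, so r = 0.2165a = 108.3 pm.
V_atoms = Z × (4/3)πr³ = 8 × (4/3)π × (108.3)³ = 4.25 × 10^7 pm³.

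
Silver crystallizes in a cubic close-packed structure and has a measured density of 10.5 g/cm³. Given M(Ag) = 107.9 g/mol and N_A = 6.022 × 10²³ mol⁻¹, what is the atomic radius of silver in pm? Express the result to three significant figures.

144 pm

For an FCC cell (Z = 4), a³ = Z·M/(N_A·ρ) = 4 × 107.9 / (6.022 × 10²³ × 10.50) = 6.826 × 10^-23 cm³, so a = 4.087 × 10^-8 cm = 408.7 pm.
Atoms touch along the face diagonal, so √2·a = 4r, so r = 0.3536 × a = 144 pm.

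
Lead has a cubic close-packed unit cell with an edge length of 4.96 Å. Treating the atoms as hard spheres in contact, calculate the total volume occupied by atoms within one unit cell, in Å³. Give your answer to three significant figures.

90.4 Å³

In an FCC lattice atoms touch along the face diagonal, so √2·a = 4r, so r = 0.3536a = 1.754 Å.
V_atoms = Z × (4/3)πr³ = 4 × (4/3)π × (1.754)³ = 90.4 Å³.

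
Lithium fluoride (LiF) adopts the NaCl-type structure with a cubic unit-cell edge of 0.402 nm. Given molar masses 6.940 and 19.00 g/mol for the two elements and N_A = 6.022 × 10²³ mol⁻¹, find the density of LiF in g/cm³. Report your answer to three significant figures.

The NaCl-type structure contains Z = 4 formula units per cell; M(LiF) = 6.940 + 19.00 = 25.94 g/mol.
a³ = (4.020 × 10^-8 cm)³ = 6.496 × 10^-23 cm³.
ρ = 4 × 25.94 / (6.022 × 10²³ × 6.496 × 10^-23) = 2.652 g/cm³.

2.65 g/cm³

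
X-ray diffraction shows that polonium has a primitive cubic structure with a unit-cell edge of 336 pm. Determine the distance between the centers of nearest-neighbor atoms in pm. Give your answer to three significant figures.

336 pm

In a simple cubic structure, atoms touch along the cell edge, so a = 2r; the nearest-neighbor distance equals 2r = 1.000·a.
d = 1.000 × 336 = 336 pm.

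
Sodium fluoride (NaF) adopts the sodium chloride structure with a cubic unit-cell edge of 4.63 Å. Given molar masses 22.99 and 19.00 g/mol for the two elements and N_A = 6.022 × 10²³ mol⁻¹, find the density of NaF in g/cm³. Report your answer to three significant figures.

The sodium chloride structure contains Z = 4 formula units per cell; M(NaF) = 22.99 + 19.00 = 41.99 g/mol.
a³ = (4.630 × 10^-8 cm)³ = 9.925 × 10^-23 cm³.
ρ = 4 × 41.99 / (6.022 × 10²³ × 9.925 × 10^-23) = 2.810 g/cm³.

2.81 g/cm³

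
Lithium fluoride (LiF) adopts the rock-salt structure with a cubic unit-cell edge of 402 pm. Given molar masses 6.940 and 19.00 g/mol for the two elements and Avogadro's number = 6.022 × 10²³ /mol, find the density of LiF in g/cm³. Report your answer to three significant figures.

2.65 g/cm³

The rock-salt structure contains Z = 4 formula units per cell; M(LiF) = 6.940 + 19.00 = 25.94 g/mol.
a³ = (4.020 × 10^-8 cm)³ = 6.496 × 10^-23 cm³.
ρ = 4 × 25.94 / (6.022 × 10²³ × 6.496 × 10^-23) = 2.652 g/cm³.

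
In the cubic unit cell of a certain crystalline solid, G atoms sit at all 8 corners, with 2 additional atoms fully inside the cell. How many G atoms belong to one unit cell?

Corner atoms are shared by 8 cells (1/8 each), interior atoms are unshared.
Net atoms = 8 × 1/8 + 2 = 1 + 2 = 3.

3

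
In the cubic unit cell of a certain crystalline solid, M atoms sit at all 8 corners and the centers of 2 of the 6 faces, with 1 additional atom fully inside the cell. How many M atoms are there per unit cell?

Corner atoms are shared by 8 cells (1/8 each), face atoms by 2 (1/2 each), interior atoms are unshared.
Net atoms = 8 × 1/8 + 2 × 1/2 + 1 = 1 + 1 + 1 = 3.

3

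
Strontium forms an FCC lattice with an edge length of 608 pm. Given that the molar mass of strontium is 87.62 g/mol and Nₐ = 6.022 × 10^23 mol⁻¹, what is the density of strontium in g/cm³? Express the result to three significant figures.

An FCC unit cell contains Z = 4 atoms.
Cell volume: a³ = (608 pm)³ = (6.080 × 10^-8 cm)³ = 2.248 × 10^-22 cm³.
ρ = Z·M/(N_A·a³) = 4 × 87.62 / (6.022 × 10²³ × 2.248 × 10^-22) = 2.589 g/cm³.

2.59 g/cm³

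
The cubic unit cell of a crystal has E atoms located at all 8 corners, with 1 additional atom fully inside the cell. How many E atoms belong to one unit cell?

Corner atoms are shared by 8 cells (1/8 each), interior atoms are unshared.
Net atoms = 8 × 1/8 + 1 = 1 + 1 = 2.

2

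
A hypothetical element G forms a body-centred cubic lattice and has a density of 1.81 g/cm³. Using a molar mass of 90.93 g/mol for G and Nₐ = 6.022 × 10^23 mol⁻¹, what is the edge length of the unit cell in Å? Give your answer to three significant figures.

With Z = 2 atoms per BCC cell, a³ = Z·M/(N_A·ρ) = 2 × 90.93 / (6.022 × 10²³ × 1.810 g/cm³) = 1.668 × 10^-22 cm³.
a = (1.668 × 10^-22)^(1/3) = 5.505 × 10^-8 cm = 5.51 Å.

5.51 Å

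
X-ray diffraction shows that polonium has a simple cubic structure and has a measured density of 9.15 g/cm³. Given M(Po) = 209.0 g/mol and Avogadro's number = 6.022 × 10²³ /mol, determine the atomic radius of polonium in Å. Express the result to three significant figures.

1.68 Å

For a simple cubic cell (Z = 1), a³ = Z·M/(N_A·ρ) = 1 × 209.0 / (6.022 × 10²³ × 9.150) = 3.793 × 10^-23 cm³, so a = 3.360 × 10^-8 cm = 3.360 Å.
Atoms touch along the cell edge, so a = 2r, so r = 0.5000 × a = 1.68 Å.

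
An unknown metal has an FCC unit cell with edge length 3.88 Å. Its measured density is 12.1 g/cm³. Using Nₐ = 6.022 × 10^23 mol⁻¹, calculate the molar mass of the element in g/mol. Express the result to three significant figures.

An FCC cell has Z = 4 atoms; a = 3.880 × 10^-8 cm.
M = ρ·N_A·a³/Z = 12.1 × 6.022 × 10²³ × 5.841 × 10^-23 / 4 = 106 g/mol.

106 g/mol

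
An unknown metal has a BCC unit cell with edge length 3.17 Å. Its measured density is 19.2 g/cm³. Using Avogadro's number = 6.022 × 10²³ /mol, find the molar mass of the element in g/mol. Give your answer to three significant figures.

A BCC cell has Z = 2 atoms; a = 3.170 × 10^-8 cm.
M = ρ·N_A·a³/Z = 19.2 × 6.022 × 10²³ × 3.186 × 10^-23 / 2 = 184 g/mol.

184 g/mol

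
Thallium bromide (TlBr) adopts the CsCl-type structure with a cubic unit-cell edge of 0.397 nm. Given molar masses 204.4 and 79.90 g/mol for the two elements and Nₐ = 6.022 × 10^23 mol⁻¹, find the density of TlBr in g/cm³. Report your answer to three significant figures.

7.55 g/cm³

The CsCl-type structure contains Z = 1 formula unit per cell; M(TlBr) = 204.4 + 79.90 = 284.3 g/mol.
a³ = (3.970 × 10^-8 cm)³ = 6.257 × 10^-23 cm³.
ρ = 1 × 284.3 / (6.022 × 10²³ × 6.257 × 10^-23) = 7.545 g/cm³.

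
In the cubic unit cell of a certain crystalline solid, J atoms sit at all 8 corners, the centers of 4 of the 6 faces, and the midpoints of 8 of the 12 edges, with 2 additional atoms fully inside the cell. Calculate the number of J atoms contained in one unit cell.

Corner atoms are shared by 8 cells (1/8 each), face atoms by 2 (1/2 each), edge atoms by 4 (1/4 each), interior atoms are unshared.
Net atoms = 8 × 1/8 + 4 × 1/2 + 8 × 1/4 + 2 = 1 + 2 + 2 + 2 = 7.

7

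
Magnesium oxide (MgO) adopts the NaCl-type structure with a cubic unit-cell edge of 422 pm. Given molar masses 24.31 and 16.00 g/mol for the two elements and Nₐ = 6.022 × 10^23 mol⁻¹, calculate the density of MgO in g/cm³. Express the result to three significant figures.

3.56 g/cm³

The NaCl-type structure contains Z = 4 formula units per cell; M(MgO) = 24.31 + 16.00 = 40.31 g/mol.
a³ = (4.220 × 10^-8 cm)³ = 7.515 × 10^-23 cm³.
ρ = 4 × 40.31 / (6.022 × 10²³ × 7.515 × 10^-23) = 3.563 g/cm³.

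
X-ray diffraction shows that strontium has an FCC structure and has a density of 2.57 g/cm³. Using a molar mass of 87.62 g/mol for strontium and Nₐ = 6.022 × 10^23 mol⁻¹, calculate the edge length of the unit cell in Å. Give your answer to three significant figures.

6.10 Å

With Z = 4 atoms per FCC cell, a³ = Z·M/(N_A·ρ) = 4 × 87.62 / (6.022 × 10²³ × 2.570 g/cm³) = 2.265 × 10^-22 cm³.
a = (2.265 × 10^-22)^(1/3) = 6.095 × 10^-8 cm = 6.10 Å.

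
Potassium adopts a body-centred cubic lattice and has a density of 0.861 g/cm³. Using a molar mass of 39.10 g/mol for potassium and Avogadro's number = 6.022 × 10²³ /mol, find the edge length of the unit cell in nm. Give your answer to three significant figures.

0.532 nm

With Z = 2 atoms per BCC cell, a³ = Z·M/(N_A·ρ) = 2 × 39.10 / (6.022 × 10²³ × 0.8610 g/cm³) = 1.508 × 10^-22 cm³.
a = (1.508 × 10^-22)^(1/3) = 5.323 × 10^-8 cm = 0.532 nm.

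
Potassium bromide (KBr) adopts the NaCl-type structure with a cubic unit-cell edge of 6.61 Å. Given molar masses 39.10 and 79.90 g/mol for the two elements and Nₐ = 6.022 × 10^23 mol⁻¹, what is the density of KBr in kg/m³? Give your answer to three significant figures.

The NaCl-type structure contains Z = 4 formula units per cell; M(KBr) = 39.10 + 79.90 = 119.0 g/mol.
a³ = (6.610 × 10^-8 cm)³ = 2.888 × 10^-22 cm³.
ρ = 4 × 119.0 / (6.022 × 10²³ × 2.888 × 10^-22) = 2.737 g/cm³ = 2740 kg/m³.

2740 kg/m³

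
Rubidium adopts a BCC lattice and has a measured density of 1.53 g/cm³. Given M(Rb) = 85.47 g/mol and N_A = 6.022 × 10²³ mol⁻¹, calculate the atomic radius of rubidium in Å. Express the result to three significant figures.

2.47 Å

For a BCC cell (Z = 2), a³ = Z·M/(N_A·ρ) = 2 × 85.47 / (6.022 × 10²³ × 1.530) = 1.855 × 10^-22 cm³, so a = 5.703 × 10^-8 cm = 5.703 Å.
Atoms touch along the body diagonal, so √3·a = 4r, so r = 0.4330 × a = 2.47 Å.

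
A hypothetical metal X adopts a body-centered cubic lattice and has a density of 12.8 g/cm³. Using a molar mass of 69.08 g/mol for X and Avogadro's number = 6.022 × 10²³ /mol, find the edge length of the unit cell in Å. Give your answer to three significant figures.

With Z = 2 atoms per BCC cell, a³ = Z·M/(N_A·ρ) = 2 × 69.08 / (6.022 × 10²³ × 12.80 g/cm³) = 1.792 × 10^-23 cm³.
a = (1.792 × 10^-23)^(1/3) = 2.617 × 10^-8 cm = 2.62 Å.

2.62 Å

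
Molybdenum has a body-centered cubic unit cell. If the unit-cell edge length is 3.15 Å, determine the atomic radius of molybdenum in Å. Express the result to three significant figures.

1.36 Å

In a BCC lattice, atoms touch along the body diagonal, so √3·a = 4r.
r = √3·a/4 = 1.7321 × 3.15 / 4 = 1.36 Å.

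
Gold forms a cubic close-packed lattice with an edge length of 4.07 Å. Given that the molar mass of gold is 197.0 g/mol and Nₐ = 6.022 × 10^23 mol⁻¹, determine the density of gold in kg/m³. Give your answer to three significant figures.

An FCC unit cell contains Z = 4 atoms.
Cell volume: a³ = (4.07 Å)³ = (4.070 × 10^-8 cm)³ = 6.742 × 10^-23 cm³.
ρ = Z·M/(N_A·a³) = 4 × 197.0 / (6.022 × 10²³ × 6.742 × 10^-23) = 19.41 g/cm³ = 19400 kg/m³.

19400 kg/m³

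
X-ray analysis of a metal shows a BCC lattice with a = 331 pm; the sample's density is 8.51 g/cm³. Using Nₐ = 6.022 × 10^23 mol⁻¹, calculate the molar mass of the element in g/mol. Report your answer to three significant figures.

92.9 g/mol

A BCC cell has Z = 2 atoms; a = 3.310 × 10^-8 cm.
M = ρ·N_A·a³/Z = 8.51 × 6.022 × 10²³ × 3.626 × 10^-23 / 2 = 92.9 g/mol.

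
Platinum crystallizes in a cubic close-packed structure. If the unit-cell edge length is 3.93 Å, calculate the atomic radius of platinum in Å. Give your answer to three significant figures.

In an FCC lattice, atoms touch along the face diagonal, so √2·a = 4r.
r = √2·a/4 = 1.4142 × 3.93 / 4 = 1.39 Å.

1.39 Å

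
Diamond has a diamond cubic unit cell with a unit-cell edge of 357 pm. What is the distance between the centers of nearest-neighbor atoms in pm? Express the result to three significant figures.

155 pm

In a diamond cubic structure, nearest neighbors lie along the body diagonal with √3·a = 8r; the nearest-neighbor distance equals 2r = 0.4330·a.
d = 0.4330 × 357 = 155 pm.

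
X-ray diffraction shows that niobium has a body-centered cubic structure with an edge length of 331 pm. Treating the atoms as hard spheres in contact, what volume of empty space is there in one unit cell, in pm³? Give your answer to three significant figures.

1.16 × 10^7 pm³

In a BCC lattice atoms touch along the body diagonal, so √3·a = 4r, so r = 0.4330a = 143.3 pm.
V_cell = a³ = 3.626 × 10^7 pm³; V_atoms = 2 × (4/3)πr³ = 2.467 × 10^7 pm³.
Empty space = 3.626 × 10^7 − 2.467 × 10^7 = 1.16 × 10^7 pm³.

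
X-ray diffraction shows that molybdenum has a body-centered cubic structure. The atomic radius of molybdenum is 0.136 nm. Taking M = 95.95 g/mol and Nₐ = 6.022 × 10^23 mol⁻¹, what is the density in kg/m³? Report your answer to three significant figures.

10300 kg/m³

In a BCC lattice, atoms touch along the body diagonal, so √3·a = 4r, giving a = 0.3141 nm = 3.141 × 10^-8 cm.
With Z = 2, ρ = Z·M/(N_A·a³) = 2 × 95.95 / (6.022 × 10²³ × 3.098 × 10^-23) = 10.29 g/cm³ = 10300 kg/m³.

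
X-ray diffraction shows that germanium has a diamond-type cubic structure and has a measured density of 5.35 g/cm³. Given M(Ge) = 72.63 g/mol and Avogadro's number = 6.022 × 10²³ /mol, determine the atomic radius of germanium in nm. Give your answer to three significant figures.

For a diamond cubic cell (Z = 8), a³ = Z·M/(N_A·ρ) = 8 × 72.63 / (6.022 × 10²³ × 5.350) = 1.803 × 10^-22 cm³, so a = 5.650 × 10^-8 cm = 0.5650 nm.
Nearest neighbors lie along the body diagonal with √3·a = 8r, so r = 0.2165 × a = 0.122 nm.

0.122 nm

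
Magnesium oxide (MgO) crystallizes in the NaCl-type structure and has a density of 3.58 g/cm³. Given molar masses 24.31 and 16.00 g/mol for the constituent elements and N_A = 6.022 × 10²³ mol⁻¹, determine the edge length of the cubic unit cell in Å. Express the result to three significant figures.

4.21 Å

M(MgO) = 40.31 g/mol; Z = 4 formula units per cell.
a³ = Z·M/(N_A·ρ) = 4 × 40.31 / (6.022 × 10²³ × 3.58) = 7.479 × 10^-23 cm³, so a = 4.213 × 10^-8 cm = 4.21 Å.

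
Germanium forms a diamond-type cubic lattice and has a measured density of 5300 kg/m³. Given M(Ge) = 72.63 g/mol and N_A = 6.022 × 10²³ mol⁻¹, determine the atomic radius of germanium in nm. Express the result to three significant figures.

For a diamond cubic cell (Z = 8), a³ = Z·M/(N_A·ρ) = 8 × 72.63 / (6.022 × 10²³ × 5.300) = 1.820 × 10^-22 cm³, so a = 5.668 × 10^-8 cm = 0.5668 nm.
Nearest neighbors lie along the body diagonal with √3·a = 8r, so r = 0.2165 × a = 0.123 nm.

0.123 nm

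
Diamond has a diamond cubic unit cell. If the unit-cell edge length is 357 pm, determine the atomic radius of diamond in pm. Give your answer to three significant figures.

In a diamond cubic lattice, nearest neighbors lie along the body diagonal with √3·a = 8r.
r = √3·a/8 = 1.7321 × 357 / 8 = 77.3 pm.

77.3 pm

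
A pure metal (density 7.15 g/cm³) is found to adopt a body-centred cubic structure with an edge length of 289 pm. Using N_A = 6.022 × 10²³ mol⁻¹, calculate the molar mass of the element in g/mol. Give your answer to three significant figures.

A BCC cell has Z = 2 atoms; a = 2.890 × 10^-8 cm.
M = ρ·N_A·a³/Z = 7.15 × 6.022 × 10²³ × 2.414 × 10^-23 / 2 = 52.0 g/mol.

52.0 g/mol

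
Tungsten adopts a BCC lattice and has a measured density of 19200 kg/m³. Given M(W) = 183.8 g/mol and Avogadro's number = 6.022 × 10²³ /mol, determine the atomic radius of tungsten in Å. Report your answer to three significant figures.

1.37 Å

For a BCC cell (Z = 2), a³ = Z·M/(N_A·ρ) = 2 × 183.8 / (6.022 × 10²³ × 19.20) = 3.179 × 10^-23 cm³, so a = 3.168 × 10^-8 cm = 3.168 Å.
Atoms touch along the body diagonal, so √3·a = 4r, so r = 0.4330 × a = 1.37 Å.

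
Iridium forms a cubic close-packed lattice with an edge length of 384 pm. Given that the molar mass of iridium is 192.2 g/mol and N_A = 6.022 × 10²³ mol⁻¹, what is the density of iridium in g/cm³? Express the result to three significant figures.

22.5 g/cm³

An FCC unit cell contains Z = 4 atoms.
Cell volume: a³ = (384 pm)³ = (3.840 × 10^-8 cm)³ = 5.662 × 10^-23 cm³.
ρ = Z·M/(N_A·a³) = 4 × 192.2 / (6.022 × 10²³ × 5.662 × 10^-23) = 22.55 g/cm³.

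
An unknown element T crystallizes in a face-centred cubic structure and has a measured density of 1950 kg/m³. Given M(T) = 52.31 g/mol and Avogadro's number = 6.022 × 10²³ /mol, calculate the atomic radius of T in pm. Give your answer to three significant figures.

For an FCC cell (Z = 4), a³ = Z·M/(N_A·ρ) = 4 × 52.31 / (6.022 × 10²³ × 1.950) = 1.782 × 10^-22 cm³, so a = 5.627 × 10^-8 cm = 562.7 pm.
Atoms touch along the face diagonal, so √2·a = 4r, so r = 0.3536 × a = 199 pm.

199 pm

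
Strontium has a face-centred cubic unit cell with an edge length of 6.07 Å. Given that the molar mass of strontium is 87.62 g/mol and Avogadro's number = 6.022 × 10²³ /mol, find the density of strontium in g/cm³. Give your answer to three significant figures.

An FCC unit cell contains Z = 4 atoms.
Cell volume: a³ = (6.07 Å)³ = (6.070 × 10^-8 cm)³ = 2.236 × 10^-22 cm³.
ρ = Z·M/(N_A·a³) = 4 × 87.62 / (6.022 × 10²³ × 2.236 × 10^-22) = 2.602 g/cm³.

2.60 g/cm³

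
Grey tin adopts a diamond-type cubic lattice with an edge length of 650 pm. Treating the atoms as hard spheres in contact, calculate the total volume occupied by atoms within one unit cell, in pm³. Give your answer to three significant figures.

In a diamond cubic lattice nearest neighbors lie along the body diagonal with √3·a = 8r, so r = 0.2165a = 140.7 pm.
V_atoms = Z × (4/3)πr³ = 8 × (4/3)π × (140.7)³ = 9.34 × 10^7 pm³.

9.34 × 10^7 pm³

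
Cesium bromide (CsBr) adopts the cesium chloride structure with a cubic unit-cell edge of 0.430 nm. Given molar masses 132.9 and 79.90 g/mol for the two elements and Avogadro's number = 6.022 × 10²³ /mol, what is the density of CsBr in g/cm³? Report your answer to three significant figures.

The cesium chloride structure contains Z = 1 formula unit per cell; M(CsBr) = 132.9 + 79.90 = 212.8 g/mol.
a³ = (4.300 × 10^-8 cm)³ = 7.951 × 10^-23 cm³.
ρ = 1 × 212.8 / (6.022 × 10²³ × 7.951 × 10^-23) = 4.445 g/cm³.

4.44 g/cm³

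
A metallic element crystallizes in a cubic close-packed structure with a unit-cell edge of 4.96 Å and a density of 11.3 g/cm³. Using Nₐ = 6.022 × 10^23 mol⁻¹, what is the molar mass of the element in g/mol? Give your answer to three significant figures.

208 g/mol

An FCC cell has Z = 4 atoms; a = 4.960 × 10^-8 cm.
M = ρ·N_A·a³/Z = 11.3 × 6.022 × 10²³ × 1.220 × 10^-22 / 4 = 208 g/mol.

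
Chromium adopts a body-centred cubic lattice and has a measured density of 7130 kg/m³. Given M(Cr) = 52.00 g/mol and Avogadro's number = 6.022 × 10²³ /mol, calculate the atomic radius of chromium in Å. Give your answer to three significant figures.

1.25 Å

For a BCC cell (Z = 2), a³ = Z·M/(N_A·ρ) = 2 × 52.00 / (6.022 × 10²³ × 7.130) = 2.422 × 10^-23 cm³, so a = 2.893 × 10^-8 cm = 2.893 Å.
Atoms touch along the body diagonal, so √3·a = 4r, so r = 0.4330 × a = 1.25 Å.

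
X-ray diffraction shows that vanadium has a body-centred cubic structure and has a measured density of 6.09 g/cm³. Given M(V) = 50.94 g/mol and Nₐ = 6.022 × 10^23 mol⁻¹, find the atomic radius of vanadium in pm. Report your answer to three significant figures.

For a BCC cell (Z = 2), a³ = Z·M/(N_A·ρ) = 2 × 50.94 / (6.022 × 10²³ × 6.090) = 2.778 × 10^-23 cm³, so a = 3.029 × 10^-8 cm = 302.9 pm.
Atoms touch along the body diagonal, so √3·a = 4r, so r = 0.4330 × a = 131 pm.

131 pm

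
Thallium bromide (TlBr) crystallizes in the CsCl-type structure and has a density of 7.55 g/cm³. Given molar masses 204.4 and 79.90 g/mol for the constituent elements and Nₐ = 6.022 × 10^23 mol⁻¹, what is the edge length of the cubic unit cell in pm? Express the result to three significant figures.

397 pm

M(TlBr) = 284.3 g/mol; Z = 1 formula unit per cell.
a³ = Z·M/(N_A·ρ) = 1 × 284.3 / (6.022 × 10²³ × 7.55) = 6.253 × 10^-23 cm³, so a = 3.969 × 10^-8 cm = 397 pm.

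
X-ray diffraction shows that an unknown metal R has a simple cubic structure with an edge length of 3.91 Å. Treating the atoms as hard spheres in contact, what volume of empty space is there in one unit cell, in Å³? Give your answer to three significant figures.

In a simple cubic lattice atoms touch along the cell edge, so a = 2r, so r = 0.5000a = 1.955 Å.
V_cell = a³ = 59.78 Å³; V_atoms = 1 × (4/3)πr³ = 31.30 Å³.
Empty space = 59.78 − 31.30 = 28.5 Å³.

28.5 Å³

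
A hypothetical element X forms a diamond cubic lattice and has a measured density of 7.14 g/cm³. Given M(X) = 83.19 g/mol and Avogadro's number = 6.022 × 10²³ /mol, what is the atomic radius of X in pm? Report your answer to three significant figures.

116 pm

For a diamond cubic cell (Z = 8), a³ = Z·M/(N_A·ρ) = 8 × 83.19 / (6.022 × 10²³ × 7.140) = 1.548 × 10^-22 cm³, so a = 5.369 × 10^-8 cm = 536.9 pm.
Nearest neighbors lie along the body diagonal with √3·a = 8r, so r = 0.2165 × a = 116 pm.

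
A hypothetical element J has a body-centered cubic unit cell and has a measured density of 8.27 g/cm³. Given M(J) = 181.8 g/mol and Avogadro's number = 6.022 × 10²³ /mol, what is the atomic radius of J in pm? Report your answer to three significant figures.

For a BCC cell (Z = 2), a³ = Z·M/(N_A·ρ) = 2 × 181.8 / (6.022 × 10²³ × 8.270) = 7.301 × 10^-23 cm³, so a = 4.180 × 10^-8 cm = 418.0 pm.
Atoms touch along the body diagonal, so √3·a = 4r, so r = 0.4330 × a = 181 pm.

181 pm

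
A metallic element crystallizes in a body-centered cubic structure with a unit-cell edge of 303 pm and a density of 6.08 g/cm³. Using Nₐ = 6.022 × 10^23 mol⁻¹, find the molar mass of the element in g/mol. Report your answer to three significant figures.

50.9 g/mol

A BCC cell has Z = 2 atoms; a = 3.030 × 10^-8 cm.
M = ρ·N_A·a³/Z = 6.08 × 6.022 × 10²³ × 2.782 × 10^-23 / 2 = 50.9 g/mol.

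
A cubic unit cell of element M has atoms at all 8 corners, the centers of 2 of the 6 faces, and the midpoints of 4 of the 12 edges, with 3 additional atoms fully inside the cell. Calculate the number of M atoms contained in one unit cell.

6

Corner atoms are shared by 8 cells (1/8 each), face atoms by 2 (1/2 each), edge atoms by 4 (1/4 each), interior atoms are unshared.
Net atoms = 8 × 1/8 + 2 × 1/2 + 4 × 1/4 + 3 = 1 + 1 + 1 + 3 = 6.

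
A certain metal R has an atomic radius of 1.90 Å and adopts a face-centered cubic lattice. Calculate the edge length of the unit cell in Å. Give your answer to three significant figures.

In an FCC lattice, atoms touch along the face diagonal, so √2·a = 4r.
a = 4r/√2 = 4 × 1.90 / 1.4142 = 5.37 Å.

5.37 Å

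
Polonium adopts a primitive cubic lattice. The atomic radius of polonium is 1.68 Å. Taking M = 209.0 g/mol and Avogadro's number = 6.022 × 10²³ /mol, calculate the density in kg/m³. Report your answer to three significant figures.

In a simple cubic lattice, atoms touch along the cell edge, so a = 2r, giving a = 3.360 Å = 3.360 × 10^-8 cm.
With Z = 1, ρ = Z·M/(N_A·a³) = 1 × 209.0 / (6.022 × 10²³ × 3.793 × 10^-23) = 9.149 g/cm³ = 9150 kg/m³.

9150 kg/m³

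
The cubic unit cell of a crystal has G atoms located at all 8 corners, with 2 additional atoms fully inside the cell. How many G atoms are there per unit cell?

3

Corner atoms are shared by 8 cells (1/8 each), interior atoms are unshared.
Net atoms = 8 × 1/8 + 2 = 1 + 2 = 3.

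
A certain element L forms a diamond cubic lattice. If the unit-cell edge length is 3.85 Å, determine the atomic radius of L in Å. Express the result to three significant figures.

0.834 Å

In a diamond cubic lattice, nearest neighbors lie along the body diagonal with √3·a = 8r.
r = √3·a/8 = 1.7321 × 3.85 / 8 = 0.834 Å.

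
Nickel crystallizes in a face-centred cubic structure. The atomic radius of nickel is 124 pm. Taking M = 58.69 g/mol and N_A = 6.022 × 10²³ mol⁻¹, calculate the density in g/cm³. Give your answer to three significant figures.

9.04 g/cm³

In an FCC lattice, atoms touch along the face diagonal, so √2·a = 4r, giving a = 350.7 pm = 3.507 × 10^-8 cm.
With Z = 4, ρ = Z·M/(N_A·a³) = 4 × 58.69 / (6.022 × 10²³ × 4.314 × 10^-23) = 9.036 g/cm³.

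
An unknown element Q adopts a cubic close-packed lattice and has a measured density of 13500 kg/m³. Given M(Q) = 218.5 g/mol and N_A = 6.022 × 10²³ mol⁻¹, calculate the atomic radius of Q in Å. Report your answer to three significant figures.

1.68 Å

For an FCC cell (Z = 4), a³ = Z·M/(N_A·ρ) = 4 × 218.5 / (6.022 × 10²³ × 13.50) = 1.075 × 10^-22 cm³, so a = 4.755 × 10^-8 cm = 4.755 Å.
Atoms touch along the face diagonal, so √2·a = 4r, so r = 0.3536 × a = 1.68 Å.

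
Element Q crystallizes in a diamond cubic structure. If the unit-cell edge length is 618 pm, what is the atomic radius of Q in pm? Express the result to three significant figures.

134 pm

In a diamond cubic lattice, nearest neighbors lie along the body diagonal with √3·a = 8r.
r = √3·a/8 = 1.7321 × 618 / 8 = 134 pm.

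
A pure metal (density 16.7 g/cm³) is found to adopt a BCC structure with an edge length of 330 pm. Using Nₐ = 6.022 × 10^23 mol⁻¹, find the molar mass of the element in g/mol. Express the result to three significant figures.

181 g/mol

A BCC cell has Z = 2 atoms; a = 3.300 × 10^-8 cm.
M = ρ·N_A·a³/Z = 16.7 × 6.022 × 10²³ × 3.594 × 10^-23 / 2 = 181 g/mol.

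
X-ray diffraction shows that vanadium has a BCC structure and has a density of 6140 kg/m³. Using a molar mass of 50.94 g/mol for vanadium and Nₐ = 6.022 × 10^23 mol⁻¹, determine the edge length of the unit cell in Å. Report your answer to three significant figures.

With Z = 2 atoms per BCC cell, a³ = Z·M/(N_A·ρ) = 2 × 50.94 / (6.022 × 10²³ × 6.140 g/cm³) = 2.755 × 10^-23 cm³.
a = (2.755 × 10^-23)^(1/3) = 3.020 × 10^-8 cm = 3.02 Å.

3.02 Å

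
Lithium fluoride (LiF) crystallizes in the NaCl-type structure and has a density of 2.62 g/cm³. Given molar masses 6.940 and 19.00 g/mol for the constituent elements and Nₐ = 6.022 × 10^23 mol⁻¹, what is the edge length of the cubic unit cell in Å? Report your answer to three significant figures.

4.04 Å

M(LiF) = 25.94 g/mol; Z = 4 formula units per cell.
a³ = Z·M/(N_A·ρ) = 4 × 25.94 / (6.022 × 10²³ × 2.62) = 6.576 × 10^-23 cm³, so a = 4.036 × 10^-8 cm = 4.04 Å.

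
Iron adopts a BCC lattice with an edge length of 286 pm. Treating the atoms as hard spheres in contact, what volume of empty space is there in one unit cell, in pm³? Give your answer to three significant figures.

In a BCC lattice atoms touch along the body diagonal, so √3·a = 4r, so r = 0.4330a = 123.8 pm.
V_cell = a³ = 2.339 × 10^7 pm³; V_atoms = 2 × (4/3)πr³ = 1.591 × 10^7 pm³.
Empty space = 2.339 × 10^7 − 1.591 × 10^7 = 7.48 × 10^6 pm³.

7.48 × 10^6 pm³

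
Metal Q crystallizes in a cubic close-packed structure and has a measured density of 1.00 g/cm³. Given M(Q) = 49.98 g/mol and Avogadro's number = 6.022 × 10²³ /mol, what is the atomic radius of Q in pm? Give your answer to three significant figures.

For an FCC cell (Z = 4), a³ = Z·M/(N_A·ρ) = 4 × 49.98 / (6.022 × 10²³ × 1.000) = 3.320 × 10^-22 cm³, so a = 6.924 × 10^-8 cm = 692.4 pm.
Atoms touch along the face diagonal, so √2·a = 4r, so r = 0.3536 × a = 245 pm.

245 pm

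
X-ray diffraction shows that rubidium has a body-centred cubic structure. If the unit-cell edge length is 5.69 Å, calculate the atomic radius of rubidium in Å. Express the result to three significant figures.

In a BCC lattice, atoms touch along the body diagonal, so √3·a = 4r.
r = √3·a/4 = 1.7321 × 5.69 / 4 = 2.46 Å.

2.46 Å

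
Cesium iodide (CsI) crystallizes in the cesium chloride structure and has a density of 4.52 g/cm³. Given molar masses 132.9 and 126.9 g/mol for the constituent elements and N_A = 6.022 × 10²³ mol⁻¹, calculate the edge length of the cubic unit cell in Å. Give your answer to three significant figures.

4.57 Å

M(CsI) = 259.8 g/mol; Z = 1 formula unit per cell.
a³ = Z·M/(N_A·ρ) = 1 × 259.8 / (6.022 × 10²³ × 4.52) = 9.545 × 10^-23 cm³, so a = 4.570 × 10^-8 cm = 4.57 Å.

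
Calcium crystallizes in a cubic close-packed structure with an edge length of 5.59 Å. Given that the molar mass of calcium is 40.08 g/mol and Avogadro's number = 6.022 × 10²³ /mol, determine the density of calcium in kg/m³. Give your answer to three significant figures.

1520 kg/m³

An FCC unit cell contains Z = 4 atoms.
Cell volume: a³ = (5.59 Å)³ = (5.590 × 10^-8 cm)³ = 1.747 × 10^-22 cm³.
ρ = Z·M/(N_A·a³) = 4 × 40.08 / (6.022 × 10²³ × 1.747 × 10^-22) = 1.524 g/cm³ = 1520 kg/m³.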